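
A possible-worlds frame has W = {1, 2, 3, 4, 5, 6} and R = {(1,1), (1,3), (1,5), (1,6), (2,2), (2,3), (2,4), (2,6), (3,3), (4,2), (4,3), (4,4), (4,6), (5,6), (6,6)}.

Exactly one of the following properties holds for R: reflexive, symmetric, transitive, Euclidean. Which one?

transitive

Reflexive: no — 5 is not related to itself.
Symmetric: no — 1 R 3 but not 3 R 1.
Transitive: yes — every two-step R-path is closed by a direct edge.
Euclidean: no — 1 R 3 and 1 R 5, but not 3 R 5.
Only transitive holds.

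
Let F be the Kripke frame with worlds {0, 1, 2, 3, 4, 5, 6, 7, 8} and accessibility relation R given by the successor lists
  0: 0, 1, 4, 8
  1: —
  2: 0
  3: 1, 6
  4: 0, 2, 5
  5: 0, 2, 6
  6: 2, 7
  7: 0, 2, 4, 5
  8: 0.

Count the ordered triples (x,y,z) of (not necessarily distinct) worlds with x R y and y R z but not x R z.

Enumerating: (0,4,2), (0,4,5), (2,0,1), (2,0,4), (2,0,8), (3,6,2), (3,6,7), (4,0,1), (4,0,4), (4,0,8), (4,5,6), (5,0,1), … and 13 more.
Total: 25.

25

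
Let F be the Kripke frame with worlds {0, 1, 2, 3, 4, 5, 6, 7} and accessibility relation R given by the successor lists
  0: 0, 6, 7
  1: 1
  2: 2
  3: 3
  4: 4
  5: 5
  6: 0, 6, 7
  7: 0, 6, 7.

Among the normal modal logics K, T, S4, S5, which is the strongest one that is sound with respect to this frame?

S5

Reflexive (axiom T): yes — every world is R-related to itself.
Transitive (axiom 4): yes — every two-step R-path is closed by a direct edge.
Euclidean (axiom 5): yes — any two successors of a common world are R-related.
So F validates K, T, S4, S5. The strongest is S5.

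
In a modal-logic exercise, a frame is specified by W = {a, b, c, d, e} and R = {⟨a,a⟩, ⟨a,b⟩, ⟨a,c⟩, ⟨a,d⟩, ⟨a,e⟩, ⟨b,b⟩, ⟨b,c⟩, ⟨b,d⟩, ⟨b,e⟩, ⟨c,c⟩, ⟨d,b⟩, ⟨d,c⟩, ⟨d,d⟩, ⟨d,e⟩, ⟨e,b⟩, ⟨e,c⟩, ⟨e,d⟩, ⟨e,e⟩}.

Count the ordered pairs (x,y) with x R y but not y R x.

7

Enumerating: (a,b), (a,c), (a,d), (a,e), (b,c), (d,c), (e,c).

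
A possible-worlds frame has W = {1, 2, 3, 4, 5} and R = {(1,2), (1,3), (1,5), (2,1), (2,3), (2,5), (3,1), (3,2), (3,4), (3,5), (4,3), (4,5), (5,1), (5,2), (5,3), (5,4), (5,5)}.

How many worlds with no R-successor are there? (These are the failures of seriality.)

0

R is serial; there are no such worlds.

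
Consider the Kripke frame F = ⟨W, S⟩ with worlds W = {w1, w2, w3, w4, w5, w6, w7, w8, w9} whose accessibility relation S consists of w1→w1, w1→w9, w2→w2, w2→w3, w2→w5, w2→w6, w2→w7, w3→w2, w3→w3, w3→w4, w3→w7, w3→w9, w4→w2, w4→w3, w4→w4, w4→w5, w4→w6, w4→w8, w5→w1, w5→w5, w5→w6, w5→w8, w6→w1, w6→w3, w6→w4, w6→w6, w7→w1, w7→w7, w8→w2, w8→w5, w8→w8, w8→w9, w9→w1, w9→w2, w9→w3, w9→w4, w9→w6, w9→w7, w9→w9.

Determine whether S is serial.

Serial: yes — every world has a successor (e.g. w1 S w1).

Yes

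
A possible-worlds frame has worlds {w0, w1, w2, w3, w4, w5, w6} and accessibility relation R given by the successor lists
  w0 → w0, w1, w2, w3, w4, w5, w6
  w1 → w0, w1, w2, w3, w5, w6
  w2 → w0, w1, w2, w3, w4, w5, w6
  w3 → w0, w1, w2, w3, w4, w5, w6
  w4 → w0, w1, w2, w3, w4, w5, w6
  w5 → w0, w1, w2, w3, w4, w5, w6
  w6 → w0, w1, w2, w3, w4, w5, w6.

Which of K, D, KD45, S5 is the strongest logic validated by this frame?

D

Serial (axiom D): yes — every world has a successor (e.g. w0 R w0).
Euclidean (axiom 5): no — w0 R w1 and w0 R w4, but not w1 R w4.
Transitive (axiom 4): no — w1 R w0 and w0 R w4, but not w1 R w4.
Reflexive (axiom T): yes — every world is R-related to itself.
So F validates K, D; KD45 would additionally require R to be Euclidean and transitive. The strongest is D.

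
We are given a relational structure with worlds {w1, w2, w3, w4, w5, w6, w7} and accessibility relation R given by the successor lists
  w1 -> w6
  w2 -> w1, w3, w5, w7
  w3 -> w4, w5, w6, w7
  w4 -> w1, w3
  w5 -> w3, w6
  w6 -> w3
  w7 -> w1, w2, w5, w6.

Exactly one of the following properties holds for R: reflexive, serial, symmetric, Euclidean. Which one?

Reflexive: no — w1 is not related to itself.
Serial: yes — every world has a successor (e.g. w1 R w6).
Symmetric: no — w1 R w6 but not w6 R w1.
Euclidean: no — w2 R w1 and w2 R w3, but not w1 R w3.
Only serial holds.

serial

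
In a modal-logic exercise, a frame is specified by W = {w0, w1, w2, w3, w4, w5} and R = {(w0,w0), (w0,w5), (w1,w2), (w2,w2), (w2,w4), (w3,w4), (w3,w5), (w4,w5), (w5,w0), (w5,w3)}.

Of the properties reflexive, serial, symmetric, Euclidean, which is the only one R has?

serial

Reflexive: no — w1 is not related to itself.
Serial: yes — every world has a successor (e.g. w0 R w0).
Symmetric: no — w1 R w2 but not w2 R w1.
Euclidean: no — w3 R w5 and w3 R w4, but not w5 R w4.
Only serial holds.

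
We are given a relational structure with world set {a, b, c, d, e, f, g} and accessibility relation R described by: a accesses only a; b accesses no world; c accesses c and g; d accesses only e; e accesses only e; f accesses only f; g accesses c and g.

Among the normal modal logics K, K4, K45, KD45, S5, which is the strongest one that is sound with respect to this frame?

K45

Transitive (axiom 4): yes — every two-step R-path is closed by a direct edge.
Euclidean (axiom 5): yes — any two successors of a common world are R-related.
Serial (axiom D): no — b has no R-successor.
Reflexive (axiom T): no — b is not related to itself.
So F validates K, K4, K45; KD45 would additionally require R to be serial. The strongest is K45.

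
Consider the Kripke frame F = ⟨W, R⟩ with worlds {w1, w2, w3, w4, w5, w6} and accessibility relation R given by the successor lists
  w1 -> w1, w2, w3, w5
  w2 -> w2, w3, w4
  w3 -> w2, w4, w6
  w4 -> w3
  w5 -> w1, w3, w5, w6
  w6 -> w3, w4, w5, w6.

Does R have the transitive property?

No

Transitive: no — w1 R w2 and w2 R w4, but not w1 R w4.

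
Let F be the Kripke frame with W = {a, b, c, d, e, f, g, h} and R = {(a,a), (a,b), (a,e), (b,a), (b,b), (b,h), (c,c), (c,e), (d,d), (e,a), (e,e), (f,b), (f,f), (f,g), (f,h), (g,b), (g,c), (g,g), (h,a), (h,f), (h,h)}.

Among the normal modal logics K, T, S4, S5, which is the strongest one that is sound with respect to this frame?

T

Reflexive (axiom T): yes — every world is R-related to itself.
Transitive (axiom 4): no — a R b and b R h, but not a R h.
Euclidean (axiom 5): no — a R b and a R e, but not b R e.
So F validates K, T; S4 would additionally require R to be transitive. The strongest is T.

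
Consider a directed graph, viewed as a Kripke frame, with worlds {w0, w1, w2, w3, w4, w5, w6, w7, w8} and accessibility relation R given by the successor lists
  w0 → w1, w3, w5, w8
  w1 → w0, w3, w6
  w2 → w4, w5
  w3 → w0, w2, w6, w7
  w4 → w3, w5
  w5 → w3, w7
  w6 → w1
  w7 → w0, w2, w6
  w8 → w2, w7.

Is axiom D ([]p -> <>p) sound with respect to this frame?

Yes

By correspondence theory, D is valid on a frame iff R is serial.
Serial: yes — every world has a successor (e.g. w0 R w1).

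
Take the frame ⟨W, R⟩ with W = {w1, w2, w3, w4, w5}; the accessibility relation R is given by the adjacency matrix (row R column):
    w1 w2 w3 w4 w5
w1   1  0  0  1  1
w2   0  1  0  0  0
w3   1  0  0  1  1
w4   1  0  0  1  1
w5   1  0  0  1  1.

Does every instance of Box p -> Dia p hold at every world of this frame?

Axiom D corresponds to the accessibility relation being serial.
Serial: yes — every world has a successor (e.g. w1 R w1).

Yes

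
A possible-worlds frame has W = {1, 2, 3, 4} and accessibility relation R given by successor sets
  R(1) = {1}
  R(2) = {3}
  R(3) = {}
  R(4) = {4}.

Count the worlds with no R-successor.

1

Enumerating: 3.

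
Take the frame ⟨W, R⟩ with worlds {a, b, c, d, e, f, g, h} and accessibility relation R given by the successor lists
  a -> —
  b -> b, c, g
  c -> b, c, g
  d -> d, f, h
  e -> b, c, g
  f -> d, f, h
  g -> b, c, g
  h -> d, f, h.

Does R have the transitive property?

Transitive: yes — every two-step R-path is closed by a direct edge.

Yes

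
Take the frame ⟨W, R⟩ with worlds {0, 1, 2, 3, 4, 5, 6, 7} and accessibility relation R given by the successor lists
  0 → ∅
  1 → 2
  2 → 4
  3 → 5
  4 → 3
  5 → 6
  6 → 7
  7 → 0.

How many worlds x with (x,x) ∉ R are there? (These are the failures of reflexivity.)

8

Enumerating: 0, 1, 2, 3, 4, 5, 6, 7.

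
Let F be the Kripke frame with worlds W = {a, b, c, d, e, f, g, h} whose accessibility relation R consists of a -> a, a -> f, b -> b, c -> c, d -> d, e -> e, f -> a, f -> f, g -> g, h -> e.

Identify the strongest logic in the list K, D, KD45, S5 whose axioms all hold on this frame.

KD45

Serial (axiom D): yes — every world has a successor (e.g. a R a).
Euclidean (axiom 5): yes — any two successors of a common world are R-related.
Transitive (axiom 4): yes — every two-step R-path is closed by a direct edge.
Reflexive (axiom T): no — h is not related to itself.
So F validates K, D, KD45; S5 would additionally require R to be reflexive. The strongest is KD45.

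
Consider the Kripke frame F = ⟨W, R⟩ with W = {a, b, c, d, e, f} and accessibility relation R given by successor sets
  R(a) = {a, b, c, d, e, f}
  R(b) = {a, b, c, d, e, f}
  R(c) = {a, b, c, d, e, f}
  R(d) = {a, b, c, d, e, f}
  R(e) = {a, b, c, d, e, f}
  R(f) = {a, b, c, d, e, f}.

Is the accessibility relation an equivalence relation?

Reflexive: yes — every world is R-related to itself.
Symmetric: yes — every pair in R has its reverse in R.
Transitive: yes — every two-step R-path is closed by a direct edge.
So R is an equivalence relation.

Yes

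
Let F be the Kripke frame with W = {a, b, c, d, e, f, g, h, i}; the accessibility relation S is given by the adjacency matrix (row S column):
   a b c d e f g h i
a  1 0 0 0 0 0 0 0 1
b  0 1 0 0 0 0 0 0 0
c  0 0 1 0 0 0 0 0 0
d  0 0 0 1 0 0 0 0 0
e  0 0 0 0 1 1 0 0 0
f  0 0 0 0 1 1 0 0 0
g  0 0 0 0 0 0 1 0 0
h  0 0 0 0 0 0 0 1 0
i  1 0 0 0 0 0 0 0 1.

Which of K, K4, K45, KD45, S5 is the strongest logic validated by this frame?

Transitive (axiom 4): yes — every two-step S-path is closed by a direct edge.
Euclidean (axiom 5): yes — any two successors of a common world are S-related.
Serial (axiom D): yes — every world has a successor (e.g. a S a).
Reflexive (axiom T): yes — every world is S-related to itself.
So F validates K, K4, K45, KD45, S5. The strongest is S5.

S5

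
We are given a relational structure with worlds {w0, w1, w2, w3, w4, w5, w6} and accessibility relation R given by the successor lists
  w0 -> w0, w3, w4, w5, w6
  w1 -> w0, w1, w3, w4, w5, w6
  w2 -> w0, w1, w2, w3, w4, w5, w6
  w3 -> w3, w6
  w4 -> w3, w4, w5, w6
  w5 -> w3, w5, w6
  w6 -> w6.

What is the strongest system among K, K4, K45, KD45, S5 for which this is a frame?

Transitive (axiom 4): yes — every two-step R-path is closed by a direct edge.
Euclidean (axiom 5): no — w0 R w3 and w0 R w4, but not w3 R w4.
Serial (axiom D): yes — every world has a successor (e.g. w0 R w0).
Reflexive (axiom T): yes — every world is R-related to itself.
So F validates K, K4; K45 would additionally require R to be Euclidean. The strongest is K4.

K4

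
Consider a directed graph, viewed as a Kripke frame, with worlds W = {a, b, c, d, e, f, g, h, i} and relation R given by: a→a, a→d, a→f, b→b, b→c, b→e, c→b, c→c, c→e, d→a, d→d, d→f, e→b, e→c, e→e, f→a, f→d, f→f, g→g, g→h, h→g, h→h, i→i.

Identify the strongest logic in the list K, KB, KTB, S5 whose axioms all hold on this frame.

Symmetric (axiom B): yes — every pair in R has its reverse in R.
Reflexive (axiom T): yes — every world is R-related to itself.
Euclidean (axiom 5): yes — any two successors of a common world are R-related.
So F validates K, KB, KTB, S5. The strongest is S5.

S5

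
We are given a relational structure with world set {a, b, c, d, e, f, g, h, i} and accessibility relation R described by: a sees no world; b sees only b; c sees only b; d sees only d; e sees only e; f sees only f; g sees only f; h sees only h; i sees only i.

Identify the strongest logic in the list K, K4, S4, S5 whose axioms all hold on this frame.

K4

Transitive (axiom 4): yes — every two-step R-path is closed by a direct edge.
Reflexive (axiom T): no — a is not related to itself.
Euclidean (axiom 5): yes — any two successors of a common world are R-related.
So F validates K, K4; S4 would additionally require R to be reflexive. The strongest is K4.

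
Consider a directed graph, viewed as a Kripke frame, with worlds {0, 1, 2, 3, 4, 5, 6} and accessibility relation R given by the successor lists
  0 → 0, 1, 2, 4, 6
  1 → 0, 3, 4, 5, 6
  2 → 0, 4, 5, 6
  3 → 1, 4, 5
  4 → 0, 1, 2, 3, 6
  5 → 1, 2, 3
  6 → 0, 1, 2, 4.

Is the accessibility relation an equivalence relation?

Reflexive: no — 1 is not related to itself.
Symmetric: yes — every pair in R has its reverse in R.
Transitive: no — 0 R 1 and 1 R 3, but not 0 R 3.
So R is not an equivalence relation.

No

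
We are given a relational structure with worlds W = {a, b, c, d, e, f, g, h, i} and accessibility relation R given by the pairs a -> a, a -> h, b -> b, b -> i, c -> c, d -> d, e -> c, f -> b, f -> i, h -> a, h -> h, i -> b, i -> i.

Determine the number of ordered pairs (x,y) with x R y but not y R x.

Enumerating: (e,c), (f,b), (f,i).

3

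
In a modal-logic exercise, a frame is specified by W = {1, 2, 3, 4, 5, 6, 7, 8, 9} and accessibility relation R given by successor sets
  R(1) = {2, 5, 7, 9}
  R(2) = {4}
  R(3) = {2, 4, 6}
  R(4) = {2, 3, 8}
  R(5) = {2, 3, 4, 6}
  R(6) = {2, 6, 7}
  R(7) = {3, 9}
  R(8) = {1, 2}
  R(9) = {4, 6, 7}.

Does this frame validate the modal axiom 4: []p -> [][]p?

Axiom 4 corresponds to the accessibility relation being transitive.
Transitive: no — 1 R 2 and 2 R 4, but not 1 R 4.

No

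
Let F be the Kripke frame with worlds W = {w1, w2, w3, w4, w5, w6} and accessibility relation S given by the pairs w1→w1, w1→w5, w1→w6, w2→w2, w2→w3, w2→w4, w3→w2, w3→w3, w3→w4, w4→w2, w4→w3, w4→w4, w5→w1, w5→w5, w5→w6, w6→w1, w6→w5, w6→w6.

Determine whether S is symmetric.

Symmetric: yes — every pair in S has its reverse in S.

Yes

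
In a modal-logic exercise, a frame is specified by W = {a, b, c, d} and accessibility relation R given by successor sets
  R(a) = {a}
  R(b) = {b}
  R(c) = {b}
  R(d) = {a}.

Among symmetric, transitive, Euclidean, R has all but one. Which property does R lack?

Symmetric: no — c R b but not b R c.
Transitive: yes — every two-step R-path is closed by a direct edge.
Euclidean: yes — any two successors of a common world are R-related.
Only symmetric fails.

symmetric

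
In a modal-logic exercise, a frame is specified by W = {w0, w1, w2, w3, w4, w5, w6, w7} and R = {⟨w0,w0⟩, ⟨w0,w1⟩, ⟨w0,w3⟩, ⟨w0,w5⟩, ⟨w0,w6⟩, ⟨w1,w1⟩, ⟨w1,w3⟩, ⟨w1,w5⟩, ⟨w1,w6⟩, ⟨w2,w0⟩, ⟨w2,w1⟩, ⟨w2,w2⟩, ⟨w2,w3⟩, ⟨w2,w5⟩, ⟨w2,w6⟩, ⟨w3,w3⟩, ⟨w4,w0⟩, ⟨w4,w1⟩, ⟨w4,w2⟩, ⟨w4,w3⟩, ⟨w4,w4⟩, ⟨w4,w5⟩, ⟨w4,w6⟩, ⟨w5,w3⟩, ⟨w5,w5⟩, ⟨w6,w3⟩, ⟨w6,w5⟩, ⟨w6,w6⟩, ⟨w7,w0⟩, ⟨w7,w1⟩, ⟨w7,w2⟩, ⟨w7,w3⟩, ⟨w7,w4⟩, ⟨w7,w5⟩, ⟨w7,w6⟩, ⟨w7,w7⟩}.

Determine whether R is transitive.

Transitive: yes — every two-step R-path is closed by a direct edge.

Yes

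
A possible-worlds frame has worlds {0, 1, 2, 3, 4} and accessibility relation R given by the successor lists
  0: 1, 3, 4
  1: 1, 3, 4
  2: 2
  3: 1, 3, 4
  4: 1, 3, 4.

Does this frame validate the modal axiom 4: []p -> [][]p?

Axiom 4 corresponds to the accessibility relation being transitive.
Transitive: yes — every two-step R-path is closed by a direct edge.

Yes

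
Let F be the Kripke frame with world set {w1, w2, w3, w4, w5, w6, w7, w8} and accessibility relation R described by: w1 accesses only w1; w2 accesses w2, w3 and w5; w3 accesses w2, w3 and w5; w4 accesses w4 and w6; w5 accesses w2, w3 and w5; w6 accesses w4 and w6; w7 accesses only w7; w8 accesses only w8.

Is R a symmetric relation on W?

Symmetric: yes — every pair in R has its reverse in R.

Yes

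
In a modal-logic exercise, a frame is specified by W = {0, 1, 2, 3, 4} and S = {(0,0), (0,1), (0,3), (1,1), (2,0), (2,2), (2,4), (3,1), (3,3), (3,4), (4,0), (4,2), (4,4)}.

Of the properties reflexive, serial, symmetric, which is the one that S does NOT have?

symmetric

Reflexive: yes — every world is S-related to itself.
Serial: yes — every world has a successor (e.g. 0 S 0).
Symmetric: no — 0 S 1 but not 1 S 0.
Only symmetric fails.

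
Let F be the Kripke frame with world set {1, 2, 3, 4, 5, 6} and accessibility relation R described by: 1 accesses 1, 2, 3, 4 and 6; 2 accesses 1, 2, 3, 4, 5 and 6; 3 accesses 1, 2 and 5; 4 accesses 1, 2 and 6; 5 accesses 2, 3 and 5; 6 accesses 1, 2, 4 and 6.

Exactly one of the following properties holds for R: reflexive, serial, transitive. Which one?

Reflexive: no — 3 is not related to itself.
Serial: yes — every world has a successor (e.g. 1 R 1).
Transitive: no — 1 R 2 and 2 R 5, but not 1 R 5.
Only serial holds.

serial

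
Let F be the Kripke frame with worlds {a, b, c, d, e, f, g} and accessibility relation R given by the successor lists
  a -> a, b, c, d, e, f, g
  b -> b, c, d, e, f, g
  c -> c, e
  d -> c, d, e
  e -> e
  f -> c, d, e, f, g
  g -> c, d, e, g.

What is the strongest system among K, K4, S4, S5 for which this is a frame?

Transitive (axiom 4): yes — every two-step R-path is closed by a direct edge.
Reflexive (axiom T): yes — every world is R-related to itself.
Euclidean (axiom 5): no — a R c and a R b, but not c R b.
So F validates K, K4, S4; S5 would additionally require R to be Euclidean. The strongest is S4.

S4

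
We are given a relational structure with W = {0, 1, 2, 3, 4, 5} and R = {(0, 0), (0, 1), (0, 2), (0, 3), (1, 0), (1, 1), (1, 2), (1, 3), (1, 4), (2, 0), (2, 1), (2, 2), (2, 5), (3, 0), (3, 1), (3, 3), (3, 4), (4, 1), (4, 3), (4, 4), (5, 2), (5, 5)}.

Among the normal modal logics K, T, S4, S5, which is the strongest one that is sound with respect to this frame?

T

Reflexive (axiom T): yes — every world is R-related to itself.
Transitive (axiom 4): no — 0 R 1 and 1 R 4, but not 0 R 4.
Euclidean (axiom 5): no — 0 R 2 and 0 R 3, but not 2 R 3.
So F validates K, T; S4 would additionally require R to be transitive. The strongest is T.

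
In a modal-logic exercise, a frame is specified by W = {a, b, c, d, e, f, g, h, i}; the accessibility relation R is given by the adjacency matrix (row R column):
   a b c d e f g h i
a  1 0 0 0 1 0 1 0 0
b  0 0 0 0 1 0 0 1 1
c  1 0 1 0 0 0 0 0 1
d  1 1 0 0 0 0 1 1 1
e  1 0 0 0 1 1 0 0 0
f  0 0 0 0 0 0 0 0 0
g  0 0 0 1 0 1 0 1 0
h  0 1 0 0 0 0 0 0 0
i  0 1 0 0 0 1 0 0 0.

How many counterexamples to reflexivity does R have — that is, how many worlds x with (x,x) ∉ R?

Enumerating: b, d, f, g, h, i.

6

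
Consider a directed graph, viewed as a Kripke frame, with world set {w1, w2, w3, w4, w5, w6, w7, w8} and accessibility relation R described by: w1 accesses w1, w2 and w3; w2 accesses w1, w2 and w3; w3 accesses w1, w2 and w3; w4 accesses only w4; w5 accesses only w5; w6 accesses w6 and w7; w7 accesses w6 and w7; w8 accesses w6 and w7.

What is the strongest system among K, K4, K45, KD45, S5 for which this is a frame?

Transitive (axiom 4): yes — every two-step R-path is closed by a direct edge.
Euclidean (axiom 5): yes — any two successors of a common world are R-related.
Serial (axiom D): yes — every world has a successor (e.g. w1 R w1).
Reflexive (axiom T): no — w8 is not related to itself.
So F validates K, K4, K45, KD45; S5 would additionally require R to be reflexive. The strongest is KD45.

KD45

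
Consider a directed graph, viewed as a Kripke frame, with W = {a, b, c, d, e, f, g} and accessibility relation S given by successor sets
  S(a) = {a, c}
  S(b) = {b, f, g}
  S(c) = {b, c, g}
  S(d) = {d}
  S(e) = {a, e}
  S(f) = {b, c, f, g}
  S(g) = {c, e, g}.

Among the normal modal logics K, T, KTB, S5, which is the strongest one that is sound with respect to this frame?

Reflexive (axiom T): yes — every world is S-related to itself.
Symmetric (axiom B): no — a S c but not c S a.
Euclidean (axiom 5): no — b S g and b S f, but not g S f.
So F validates K, T; KTB would additionally require S to be symmetric. The strongest is T.

T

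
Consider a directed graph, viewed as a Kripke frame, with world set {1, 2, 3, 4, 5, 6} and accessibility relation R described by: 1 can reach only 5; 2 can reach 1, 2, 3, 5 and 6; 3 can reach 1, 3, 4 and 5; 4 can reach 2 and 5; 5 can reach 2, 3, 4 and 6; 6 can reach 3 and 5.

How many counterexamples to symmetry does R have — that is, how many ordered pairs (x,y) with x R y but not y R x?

8

Enumerating: (1,5), (2,1), (2,3), (2,6), (3,1), (3,4), (4,2), (6,3).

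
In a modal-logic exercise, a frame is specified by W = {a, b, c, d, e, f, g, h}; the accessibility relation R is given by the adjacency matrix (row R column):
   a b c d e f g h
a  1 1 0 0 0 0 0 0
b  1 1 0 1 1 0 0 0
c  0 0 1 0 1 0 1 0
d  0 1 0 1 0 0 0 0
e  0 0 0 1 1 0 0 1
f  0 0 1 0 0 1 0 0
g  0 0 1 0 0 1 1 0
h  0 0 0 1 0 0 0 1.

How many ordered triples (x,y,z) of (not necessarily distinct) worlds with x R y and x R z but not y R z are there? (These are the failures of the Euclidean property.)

Enumerating: (b,a,d), (b,a,e), (b,d,a), (b,d,e), (b,e,a), (b,e,b), (c,e,c), (c,e,g), (c,g,e), (e,d,e), (e,d,h), (e,h,e), (f,c,f), (g,c,f), (g,f,g), (h,d,h).

16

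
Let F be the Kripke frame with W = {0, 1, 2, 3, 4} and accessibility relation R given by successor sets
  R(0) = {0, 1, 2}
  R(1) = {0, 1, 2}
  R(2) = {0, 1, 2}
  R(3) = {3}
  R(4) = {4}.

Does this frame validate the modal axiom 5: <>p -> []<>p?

By correspondence theory, 5 is valid on a frame iff R is Euclidean.
Euclidean: yes — any two successors of a common world are R-related.

Yes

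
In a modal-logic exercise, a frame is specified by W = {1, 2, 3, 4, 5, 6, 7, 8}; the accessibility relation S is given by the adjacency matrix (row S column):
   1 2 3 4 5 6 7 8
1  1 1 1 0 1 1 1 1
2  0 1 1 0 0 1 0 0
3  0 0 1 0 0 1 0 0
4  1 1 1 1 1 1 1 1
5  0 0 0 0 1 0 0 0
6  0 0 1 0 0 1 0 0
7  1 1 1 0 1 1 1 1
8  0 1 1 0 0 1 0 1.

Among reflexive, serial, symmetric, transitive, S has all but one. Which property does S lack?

symmetric

Reflexive: yes — every world is S-related to itself.
Serial: yes — every world has a successor (e.g. 1 S 1).
Symmetric: no — 1 S 2 but not 2 S 1.
Transitive: yes — every two-step S-path is closed by a direct edge.
Only symmetric fails.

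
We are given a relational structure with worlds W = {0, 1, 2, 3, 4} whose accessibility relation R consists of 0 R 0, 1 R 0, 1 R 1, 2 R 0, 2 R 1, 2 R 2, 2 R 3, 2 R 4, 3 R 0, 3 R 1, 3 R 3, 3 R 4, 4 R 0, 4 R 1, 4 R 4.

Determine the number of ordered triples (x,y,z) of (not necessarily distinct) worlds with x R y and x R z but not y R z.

Enumerating: (1,0,1), (2,0,1), (2,0,2), (2,0,3), (2,0,4), (2,1,2), (2,1,3), (2,1,4), (2,3,2), (2,4,2), (2,4,3), (3,0,1), … and 8 more.
Total: 20.

20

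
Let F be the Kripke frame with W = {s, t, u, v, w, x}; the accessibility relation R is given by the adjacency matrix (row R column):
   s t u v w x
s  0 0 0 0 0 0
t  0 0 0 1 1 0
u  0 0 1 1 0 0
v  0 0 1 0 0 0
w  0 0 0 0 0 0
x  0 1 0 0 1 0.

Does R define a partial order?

Reflexive: no — s is not related to itself.
Transitive: no — t R v and v R u, but not t R u.
Antisymmetric: no — u R v and v R u with u ≠ v.
So R is not a partial order.

No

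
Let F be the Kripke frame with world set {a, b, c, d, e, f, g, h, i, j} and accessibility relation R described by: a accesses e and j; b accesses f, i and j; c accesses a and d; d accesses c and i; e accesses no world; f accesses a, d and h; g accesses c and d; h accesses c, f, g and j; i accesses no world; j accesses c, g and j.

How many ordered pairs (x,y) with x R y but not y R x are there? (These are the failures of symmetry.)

16

Enumerating: (a,e), (a,j), (b,f), (b,i), (b,j), (c,a), (d,i), (f,a), (f,d), (g,c), (g,d), (h,c), (h,g), (h,j), (j,c), (j,g).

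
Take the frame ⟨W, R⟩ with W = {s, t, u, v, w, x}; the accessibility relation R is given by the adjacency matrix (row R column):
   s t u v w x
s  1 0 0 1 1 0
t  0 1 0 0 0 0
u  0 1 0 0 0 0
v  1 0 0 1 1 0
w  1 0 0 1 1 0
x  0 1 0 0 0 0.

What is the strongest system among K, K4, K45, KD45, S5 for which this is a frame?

KD45

Transitive (axiom 4): yes — every two-step R-path is closed by a direct edge.
Euclidean (axiom 5): yes — any two successors of a common world are R-related.
Serial (axiom D): yes — every world has a successor (e.g. s R s).
Reflexive (axiom T): no — u is not related to itself.
So F validates K, K4, K45, KD45; S5 would additionally require R to be reflexive. The strongest is KD45.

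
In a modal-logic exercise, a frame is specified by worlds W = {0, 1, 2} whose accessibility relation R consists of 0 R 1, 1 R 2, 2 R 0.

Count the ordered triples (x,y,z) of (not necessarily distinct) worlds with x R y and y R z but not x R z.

3

Enumerating: (0,1,2), (1,2,0), (2,0,1).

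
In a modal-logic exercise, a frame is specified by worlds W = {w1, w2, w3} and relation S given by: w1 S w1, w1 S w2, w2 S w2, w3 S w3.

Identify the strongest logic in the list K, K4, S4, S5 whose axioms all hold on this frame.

Transitive (axiom 4): yes — every two-step S-path is closed by a direct edge.
Reflexive (axiom T): yes — every world is S-related to itself.
Euclidean (axiom 5): no — w1 S w2 and w1 S w1, but not w2 S w1.
So F validates K, K4, S4; S5 would additionally require S to be Euclidean. The strongest is S4.

S4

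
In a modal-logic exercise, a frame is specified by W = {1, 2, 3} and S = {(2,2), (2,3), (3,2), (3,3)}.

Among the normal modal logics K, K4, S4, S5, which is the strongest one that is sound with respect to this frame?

K4

Transitive (axiom 4): yes — every two-step S-path is closed by a direct edge.
Reflexive (axiom T): no — 1 is not related to itself.
Euclidean (axiom 5): yes — any two successors of a common world are S-related.
So F validates K, K4; S4 would additionally require S to be reflexive. The strongest is K4.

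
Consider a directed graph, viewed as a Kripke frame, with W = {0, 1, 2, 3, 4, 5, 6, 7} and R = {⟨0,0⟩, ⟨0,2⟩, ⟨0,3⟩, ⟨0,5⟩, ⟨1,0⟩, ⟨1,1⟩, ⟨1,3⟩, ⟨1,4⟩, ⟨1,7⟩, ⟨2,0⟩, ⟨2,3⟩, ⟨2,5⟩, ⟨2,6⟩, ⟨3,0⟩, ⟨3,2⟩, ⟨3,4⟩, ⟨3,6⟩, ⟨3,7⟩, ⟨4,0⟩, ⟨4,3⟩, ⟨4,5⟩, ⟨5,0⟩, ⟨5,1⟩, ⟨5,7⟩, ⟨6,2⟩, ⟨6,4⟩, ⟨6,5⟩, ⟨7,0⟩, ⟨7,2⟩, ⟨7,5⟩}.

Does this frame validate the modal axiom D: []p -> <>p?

Yes

By correspondence theory, D is valid on a frame iff R is serial.
Serial: yes — every world has a successor (e.g. 0 R 0).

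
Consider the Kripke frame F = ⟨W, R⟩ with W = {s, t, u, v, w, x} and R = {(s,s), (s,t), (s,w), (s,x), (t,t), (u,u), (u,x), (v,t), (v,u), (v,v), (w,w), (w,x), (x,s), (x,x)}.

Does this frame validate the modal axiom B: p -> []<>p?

By correspondence theory, B is valid on a frame iff R is symmetric.
Symmetric: no — s R t but not t R s.

No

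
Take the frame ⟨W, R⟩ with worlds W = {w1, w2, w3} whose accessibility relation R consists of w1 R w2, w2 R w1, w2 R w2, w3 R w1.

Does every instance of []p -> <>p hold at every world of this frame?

The schema D characterises exactly the serial frames.
Serial: yes — every world has a successor (e.g. w1 R w2).

Yes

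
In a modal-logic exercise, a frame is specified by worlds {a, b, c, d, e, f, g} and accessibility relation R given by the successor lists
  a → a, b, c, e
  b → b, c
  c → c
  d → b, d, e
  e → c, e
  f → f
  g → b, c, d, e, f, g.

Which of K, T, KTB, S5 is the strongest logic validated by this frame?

T

Reflexive (axiom T): yes — every world is R-related to itself.
Symmetric (axiom B): no — a R b but not b R a.
Euclidean (axiom 5): no — a R b and a R e, but not b R e.
So F validates K, T; KTB would additionally require R to be symmetric. The strongest is T.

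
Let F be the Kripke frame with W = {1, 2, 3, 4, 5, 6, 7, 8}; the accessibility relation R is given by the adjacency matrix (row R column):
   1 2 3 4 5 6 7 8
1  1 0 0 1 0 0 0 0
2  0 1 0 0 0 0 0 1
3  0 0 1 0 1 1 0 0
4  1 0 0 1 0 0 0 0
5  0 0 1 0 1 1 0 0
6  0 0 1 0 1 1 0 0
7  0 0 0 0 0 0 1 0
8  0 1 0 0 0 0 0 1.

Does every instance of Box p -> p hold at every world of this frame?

The schema T characterises exactly the reflexive frames.
Reflexive: yes — every world is R-related to itself.

Yes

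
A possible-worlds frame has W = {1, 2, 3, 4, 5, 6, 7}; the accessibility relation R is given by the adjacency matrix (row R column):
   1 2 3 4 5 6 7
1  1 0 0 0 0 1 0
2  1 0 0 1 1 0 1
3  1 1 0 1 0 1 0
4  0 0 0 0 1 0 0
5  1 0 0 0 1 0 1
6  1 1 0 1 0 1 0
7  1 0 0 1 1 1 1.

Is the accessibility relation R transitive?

Transitive: no — 1 R 6 and 6 R 2, but not 1 R 2.

No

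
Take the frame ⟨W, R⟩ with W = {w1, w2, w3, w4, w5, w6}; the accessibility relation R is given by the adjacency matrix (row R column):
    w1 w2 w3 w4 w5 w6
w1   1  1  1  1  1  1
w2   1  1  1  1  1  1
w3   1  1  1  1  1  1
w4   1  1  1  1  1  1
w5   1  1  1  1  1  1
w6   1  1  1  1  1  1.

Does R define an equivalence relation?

Yes

Reflexive: yes — every world is R-related to itself.
Symmetric: yes — every pair in R has its reverse in R.
Transitive: yes — every two-step R-path is closed by a direct edge.
So R is an equivalence relation.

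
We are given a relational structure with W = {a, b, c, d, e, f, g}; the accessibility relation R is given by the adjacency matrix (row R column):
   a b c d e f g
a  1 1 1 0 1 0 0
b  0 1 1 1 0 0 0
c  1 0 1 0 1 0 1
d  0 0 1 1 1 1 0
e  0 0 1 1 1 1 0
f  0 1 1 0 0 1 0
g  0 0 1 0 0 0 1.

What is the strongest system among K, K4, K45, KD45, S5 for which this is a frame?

K

Transitive (axiom 4): no — a R b and b R d, but not a R d.
Euclidean (axiom 5): no — a R b and a R e, but not b R e.
Serial (axiom D): yes — every world has a successor (e.g. a R a).
Reflexive (axiom T): yes — every world is R-related to itself.
So F validates K; K4 would additionally require R to be transitive. The strongest is K.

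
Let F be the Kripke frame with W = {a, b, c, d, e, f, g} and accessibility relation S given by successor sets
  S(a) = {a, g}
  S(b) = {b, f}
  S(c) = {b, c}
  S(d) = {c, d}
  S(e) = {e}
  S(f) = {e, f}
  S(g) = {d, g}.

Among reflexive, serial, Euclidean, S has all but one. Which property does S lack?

Reflexive: yes — every world is S-related to itself.
Serial: yes — every world has a successor (e.g. a S a).
Euclidean: no — a S g and a S a, but not g S a.
Only Euclidean fails.

Euclidean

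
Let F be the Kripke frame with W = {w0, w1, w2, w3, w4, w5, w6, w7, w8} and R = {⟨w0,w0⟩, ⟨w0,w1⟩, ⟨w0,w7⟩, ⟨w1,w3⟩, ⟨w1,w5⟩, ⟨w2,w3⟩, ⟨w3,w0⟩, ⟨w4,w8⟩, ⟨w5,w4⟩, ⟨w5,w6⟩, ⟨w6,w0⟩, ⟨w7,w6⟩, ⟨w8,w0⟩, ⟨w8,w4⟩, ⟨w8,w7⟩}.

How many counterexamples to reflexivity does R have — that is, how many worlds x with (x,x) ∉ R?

8

Enumerating: w1, w2, w3, w4, w5, w6, w7, w8.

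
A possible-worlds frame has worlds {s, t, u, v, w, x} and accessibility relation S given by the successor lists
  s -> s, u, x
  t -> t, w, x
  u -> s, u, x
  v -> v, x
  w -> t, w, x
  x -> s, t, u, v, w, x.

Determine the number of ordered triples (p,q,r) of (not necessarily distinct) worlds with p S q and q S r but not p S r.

Enumerating: (s,x,t), (s,x,v), (s,x,w), (t,x,s), (t,x,u), (t,x,v), (u,x,t), (u,x,v), (u,x,w), (v,x,s), (v,x,t), (v,x,u), (v,x,w), (w,x,s), (w,x,u), (w,x,v).

16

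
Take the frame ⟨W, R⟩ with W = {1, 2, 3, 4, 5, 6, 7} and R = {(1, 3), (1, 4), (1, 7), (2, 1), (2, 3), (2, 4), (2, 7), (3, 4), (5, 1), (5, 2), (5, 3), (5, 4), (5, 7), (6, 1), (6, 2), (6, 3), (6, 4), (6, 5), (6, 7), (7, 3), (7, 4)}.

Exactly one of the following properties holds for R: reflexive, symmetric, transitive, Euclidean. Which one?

Reflexive: no — 1 is not related to itself.
Symmetric: no — 1 R 3 but not 3 R 1.
Transitive: yes — every two-step R-path is closed by a direct edge.
Euclidean: no — 1 R 3 and 1 R 7, but not 3 R 7.
Only transitive holds.

transitive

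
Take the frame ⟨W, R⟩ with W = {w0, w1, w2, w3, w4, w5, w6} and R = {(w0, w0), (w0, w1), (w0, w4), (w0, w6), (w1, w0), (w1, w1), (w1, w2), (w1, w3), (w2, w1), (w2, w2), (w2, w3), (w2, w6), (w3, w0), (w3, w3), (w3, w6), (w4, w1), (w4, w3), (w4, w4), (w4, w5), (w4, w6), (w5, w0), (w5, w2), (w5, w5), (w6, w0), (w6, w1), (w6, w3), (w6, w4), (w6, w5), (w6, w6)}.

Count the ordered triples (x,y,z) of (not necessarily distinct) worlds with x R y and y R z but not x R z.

34

Enumerating: (w0,w1,w2), (w0,w1,w3), (w0,w4,w3), (w0,w4,w5), (w0,w6,w3), (w0,w6,w5), (w1,w0,w4), (w1,w0,w6), (w1,w2,w6), (w1,w3,w6), (w2,w1,w0), (w2,w3,w0), … and 22 more.
Total: 34.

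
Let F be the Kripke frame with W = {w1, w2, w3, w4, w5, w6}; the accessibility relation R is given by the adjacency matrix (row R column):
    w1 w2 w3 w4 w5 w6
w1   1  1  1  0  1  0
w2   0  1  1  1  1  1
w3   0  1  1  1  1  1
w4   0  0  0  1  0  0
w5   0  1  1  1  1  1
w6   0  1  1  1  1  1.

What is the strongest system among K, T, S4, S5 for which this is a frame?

T

Reflexive (axiom T): yes — every world is R-related to itself.
Transitive (axiom 4): no — w1 R w2 and w2 R w4, but not w1 R w4.
Euclidean (axiom 5): no — w2 R w4 and w2 R w3, but not w4 R w3.
So F validates K, T; S4 would additionally require R to be transitive. The strongest is T.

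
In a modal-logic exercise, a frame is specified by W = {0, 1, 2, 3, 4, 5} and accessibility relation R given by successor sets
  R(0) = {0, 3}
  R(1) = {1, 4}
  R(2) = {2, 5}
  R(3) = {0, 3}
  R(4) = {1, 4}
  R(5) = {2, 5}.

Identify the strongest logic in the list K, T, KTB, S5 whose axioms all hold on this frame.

Reflexive (axiom T): yes — every world is R-related to itself.
Symmetric (axiom B): yes — every pair in R has its reverse in R.
Euclidean (axiom 5): yes — any two successors of a common world are R-related.
So F validates K, T, KTB, S5. The strongest is S5.

S5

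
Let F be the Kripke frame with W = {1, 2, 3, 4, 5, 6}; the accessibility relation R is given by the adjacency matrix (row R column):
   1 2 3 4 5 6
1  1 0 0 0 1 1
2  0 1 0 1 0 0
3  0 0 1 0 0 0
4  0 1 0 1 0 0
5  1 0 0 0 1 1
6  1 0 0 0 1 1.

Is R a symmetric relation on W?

Yes

Symmetric: yes — every pair in R has its reverse in R.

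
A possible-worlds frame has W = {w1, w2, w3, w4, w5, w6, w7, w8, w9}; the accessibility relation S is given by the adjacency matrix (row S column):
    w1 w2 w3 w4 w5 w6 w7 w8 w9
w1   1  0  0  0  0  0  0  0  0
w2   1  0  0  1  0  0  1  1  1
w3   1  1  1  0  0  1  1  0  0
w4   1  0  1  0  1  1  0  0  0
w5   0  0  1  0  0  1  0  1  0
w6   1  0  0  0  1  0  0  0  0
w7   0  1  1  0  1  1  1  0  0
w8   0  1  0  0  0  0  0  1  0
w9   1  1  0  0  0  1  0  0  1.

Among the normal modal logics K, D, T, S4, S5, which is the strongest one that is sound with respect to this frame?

D

Serial (axiom D): yes — every world has a successor (e.g. w1 S w1).
Reflexive (axiom T): no — w2 is not related to itself.
Transitive (axiom 4): no — w2 S w4 and w4 S w3, but not w2 S w3.
Euclidean (axiom 5): no — w2 S w1 and w2 S w4, but not w1 S w4.
So F validates K, D; T would additionally require S to be reflexive. The strongest is D.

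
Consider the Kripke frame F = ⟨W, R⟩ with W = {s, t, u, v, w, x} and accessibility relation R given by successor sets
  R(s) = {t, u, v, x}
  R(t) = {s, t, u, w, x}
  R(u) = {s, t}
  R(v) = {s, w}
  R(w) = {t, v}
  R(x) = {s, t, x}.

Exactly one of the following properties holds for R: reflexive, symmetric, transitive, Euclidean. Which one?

Reflexive: no — s is not related to itself.
Symmetric: yes — every pair in R has its reverse in R.
Transitive: no — s R t and t R w, but not s R w.
Euclidean: no — s R t and s R v, but not t R v.
Only symmetric holds.

symmetric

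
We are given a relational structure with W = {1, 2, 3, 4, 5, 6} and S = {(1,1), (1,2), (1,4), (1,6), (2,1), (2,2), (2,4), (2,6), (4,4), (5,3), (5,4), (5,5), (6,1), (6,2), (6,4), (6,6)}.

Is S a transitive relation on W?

Yes

Transitive: yes — every two-step S-path is closed by a direct edge.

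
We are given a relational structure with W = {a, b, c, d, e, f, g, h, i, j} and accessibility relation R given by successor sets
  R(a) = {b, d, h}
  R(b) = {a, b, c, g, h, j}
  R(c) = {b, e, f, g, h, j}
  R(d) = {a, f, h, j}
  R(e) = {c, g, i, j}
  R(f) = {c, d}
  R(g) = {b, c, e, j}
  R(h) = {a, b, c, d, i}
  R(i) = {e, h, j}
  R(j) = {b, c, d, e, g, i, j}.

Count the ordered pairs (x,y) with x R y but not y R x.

0

R is symmetric; there are no such tuples.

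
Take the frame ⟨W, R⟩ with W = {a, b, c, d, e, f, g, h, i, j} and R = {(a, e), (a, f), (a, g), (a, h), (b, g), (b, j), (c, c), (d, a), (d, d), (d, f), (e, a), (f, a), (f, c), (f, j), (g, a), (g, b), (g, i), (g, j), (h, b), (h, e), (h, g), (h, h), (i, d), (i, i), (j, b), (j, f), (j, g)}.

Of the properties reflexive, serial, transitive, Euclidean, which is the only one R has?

serial

Reflexive: no — a is not related to itself.
Serial: yes — every world has a successor (e.g. a R e).
Transitive: no — a R f and f R c, but not a R c.
Euclidean: no — a R e and a R f, but not e R f.
Only serial holds.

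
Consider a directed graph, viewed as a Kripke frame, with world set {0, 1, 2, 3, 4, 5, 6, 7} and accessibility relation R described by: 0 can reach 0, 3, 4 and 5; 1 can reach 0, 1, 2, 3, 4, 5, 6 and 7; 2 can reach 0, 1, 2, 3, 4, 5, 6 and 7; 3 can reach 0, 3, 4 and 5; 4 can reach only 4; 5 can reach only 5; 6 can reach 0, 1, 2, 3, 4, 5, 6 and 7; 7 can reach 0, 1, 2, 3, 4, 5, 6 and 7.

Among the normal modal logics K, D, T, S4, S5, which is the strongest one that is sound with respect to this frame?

Serial (axiom D): yes — every world has a successor (e.g. 0 R 0).
Reflexive (axiom T): yes — every world is R-related to itself.
Transitive (axiom 4): yes — every two-step R-path is closed by a direct edge.
Euclidean (axiom 5): no — 0 R 4 and 0 R 3, but not 4 R 3.
So F validates K, D, T, S4; S5 would additionally require R to be Euclidean. The strongest is S4.

S4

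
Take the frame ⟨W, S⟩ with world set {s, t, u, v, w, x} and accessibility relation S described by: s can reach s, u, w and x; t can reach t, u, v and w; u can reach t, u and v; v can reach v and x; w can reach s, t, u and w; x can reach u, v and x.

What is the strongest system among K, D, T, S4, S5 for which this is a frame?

Serial (axiom D): yes — every world has a successor (e.g. s S s).
Reflexive (axiom T): yes — every world is S-related to itself.
Transitive (axiom 4): no — s S u and u S t, but not s S t.
Euclidean (axiom 5): no — s S u and s S w, but not u S w.
So F validates K, D, T; S4 would additionally require S to be transitive. The strongest is T.

T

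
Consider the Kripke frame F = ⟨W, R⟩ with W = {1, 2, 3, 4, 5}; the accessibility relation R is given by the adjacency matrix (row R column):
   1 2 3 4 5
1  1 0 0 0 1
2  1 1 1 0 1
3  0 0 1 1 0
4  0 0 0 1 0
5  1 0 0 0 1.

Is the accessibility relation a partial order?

Reflexive: yes — every world is R-related to itself.
Transitive: no — 2 R 3 and 3 R 4, but not 2 R 4.
Antisymmetric: no — 1 R 5 and 5 R 1 with 1 ≠ 5.
So R is not a partial order.

No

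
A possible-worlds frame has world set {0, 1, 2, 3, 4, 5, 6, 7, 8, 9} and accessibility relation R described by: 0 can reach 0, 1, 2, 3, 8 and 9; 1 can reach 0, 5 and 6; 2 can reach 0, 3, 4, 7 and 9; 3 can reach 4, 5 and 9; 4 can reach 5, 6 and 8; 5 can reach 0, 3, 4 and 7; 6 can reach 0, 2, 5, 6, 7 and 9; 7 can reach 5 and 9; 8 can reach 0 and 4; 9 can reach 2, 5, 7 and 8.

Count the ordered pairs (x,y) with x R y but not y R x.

Enumerating: (0,3), (0,9), (1,5), (1,6), (2,3), (2,4), (2,7), (3,4), (3,9), (4,6), (5,0), (6,0), (6,2), (6,5), (6,7), (6,9), (9,5), (9,8).

18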